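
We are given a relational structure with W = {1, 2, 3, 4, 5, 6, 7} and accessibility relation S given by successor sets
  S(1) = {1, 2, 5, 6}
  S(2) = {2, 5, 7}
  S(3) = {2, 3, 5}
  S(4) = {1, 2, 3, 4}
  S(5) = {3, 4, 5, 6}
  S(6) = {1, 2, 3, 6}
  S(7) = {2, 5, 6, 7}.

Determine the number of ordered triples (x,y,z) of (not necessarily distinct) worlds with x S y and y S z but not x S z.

Enumerating: (1,2,7), (1,5,3), (1,5,4), (1,6,3), (2,5,3), (2,5,4), (2,5,6), (2,7,6), (3,2,7), (3,5,4), (3,5,6), (4,1,5), … and 17 more.
Total: 29.

29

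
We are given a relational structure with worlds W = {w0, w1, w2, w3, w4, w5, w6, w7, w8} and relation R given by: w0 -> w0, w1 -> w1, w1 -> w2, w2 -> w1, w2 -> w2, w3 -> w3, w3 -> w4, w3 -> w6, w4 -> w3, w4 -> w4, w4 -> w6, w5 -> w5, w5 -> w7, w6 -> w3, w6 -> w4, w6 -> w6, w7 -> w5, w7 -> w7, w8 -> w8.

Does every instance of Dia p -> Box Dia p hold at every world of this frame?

Axiom 5 corresponds to the accessibility relation being Euclidean.
Euclidean: yes — any two successors of a common world are R-related.

Yes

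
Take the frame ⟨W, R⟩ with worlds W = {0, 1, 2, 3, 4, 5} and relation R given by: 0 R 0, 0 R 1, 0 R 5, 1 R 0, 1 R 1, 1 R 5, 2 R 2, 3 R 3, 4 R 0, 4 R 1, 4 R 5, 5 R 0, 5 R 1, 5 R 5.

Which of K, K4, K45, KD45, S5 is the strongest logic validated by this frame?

Transitive (axiom 4): yes — every two-step R-path is closed by a direct edge.
Euclidean (axiom 5): yes — any two successors of a common world are R-related.
Serial (axiom D): yes — every world has a successor (e.g. 0 R 0).
Reflexive (axiom T): no — 4 is not related to itself.
So F validates K, K4, K45, KD45; S5 would additionally require R to be reflexive. The strongest is KD45.

KD45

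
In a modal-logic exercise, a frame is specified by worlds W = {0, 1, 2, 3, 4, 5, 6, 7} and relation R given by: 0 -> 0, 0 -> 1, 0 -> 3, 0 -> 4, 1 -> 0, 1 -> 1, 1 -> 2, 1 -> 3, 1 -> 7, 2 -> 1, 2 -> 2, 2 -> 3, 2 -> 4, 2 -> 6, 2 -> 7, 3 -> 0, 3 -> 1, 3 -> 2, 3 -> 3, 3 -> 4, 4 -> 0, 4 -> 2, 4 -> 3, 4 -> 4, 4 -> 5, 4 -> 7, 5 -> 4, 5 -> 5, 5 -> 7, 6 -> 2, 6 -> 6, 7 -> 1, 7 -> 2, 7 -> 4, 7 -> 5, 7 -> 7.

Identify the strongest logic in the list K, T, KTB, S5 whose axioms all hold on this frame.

KTB

Reflexive (axiom T): yes — every world is R-related to itself.
Symmetric (axiom B): yes — every pair in R has its reverse in R.
Euclidean (axiom 5): no — 0 R 1 and 0 R 4, but not 1 R 4.
So F validates K, T, KTB; S5 would additionally require R to be Euclidean. The strongest is KTB.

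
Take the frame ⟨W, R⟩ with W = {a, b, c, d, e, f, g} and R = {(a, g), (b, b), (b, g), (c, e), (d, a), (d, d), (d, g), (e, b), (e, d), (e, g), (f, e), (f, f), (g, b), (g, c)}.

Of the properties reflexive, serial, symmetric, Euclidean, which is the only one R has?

Reflexive: no — a is not related to itself.
Serial: yes — every world has a successor (e.g. a R g).
Symmetric: no — a R g but not g R a.
Euclidean: no — d R g and d R a, but not g R a.
Only serial holds.

serial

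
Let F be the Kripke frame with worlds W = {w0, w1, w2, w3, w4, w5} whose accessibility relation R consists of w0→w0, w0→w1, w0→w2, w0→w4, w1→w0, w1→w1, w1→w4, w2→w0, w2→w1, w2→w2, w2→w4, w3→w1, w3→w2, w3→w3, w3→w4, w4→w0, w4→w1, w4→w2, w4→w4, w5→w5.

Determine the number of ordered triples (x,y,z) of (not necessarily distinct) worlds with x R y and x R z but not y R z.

7

Enumerating: (w0,w1,w2), (w2,w1,w2), (w3,w1,w2), (w3,w1,w3), (w3,w2,w3), (w3,w4,w3), (w4,w1,w2).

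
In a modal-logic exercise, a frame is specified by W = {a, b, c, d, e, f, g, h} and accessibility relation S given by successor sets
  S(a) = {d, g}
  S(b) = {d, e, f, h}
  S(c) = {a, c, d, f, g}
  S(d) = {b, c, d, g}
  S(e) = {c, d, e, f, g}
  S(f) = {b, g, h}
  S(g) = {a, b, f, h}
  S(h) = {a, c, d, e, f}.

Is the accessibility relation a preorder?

No

Reflexive: no — a is not related to itself.
Transitive: no — a S d and d S b, but not a S b.
So S is not a preorder.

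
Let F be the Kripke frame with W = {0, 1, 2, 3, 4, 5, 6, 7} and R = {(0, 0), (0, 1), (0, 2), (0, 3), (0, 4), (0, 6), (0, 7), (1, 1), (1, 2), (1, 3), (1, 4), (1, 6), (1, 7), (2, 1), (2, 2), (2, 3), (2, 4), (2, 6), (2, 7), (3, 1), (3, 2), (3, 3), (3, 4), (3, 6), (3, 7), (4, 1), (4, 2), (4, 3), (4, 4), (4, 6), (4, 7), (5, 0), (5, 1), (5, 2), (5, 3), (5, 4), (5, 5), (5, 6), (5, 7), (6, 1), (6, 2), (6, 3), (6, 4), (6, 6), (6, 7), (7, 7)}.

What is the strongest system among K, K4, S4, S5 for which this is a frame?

Transitive (axiom 4): yes — every two-step R-path is closed by a direct edge.
Reflexive (axiom T): yes — every world is R-related to itself.
Euclidean (axiom 5): no — 0 R 7 and 0 R 1, but not 7 R 1.
So F validates K, K4, S4; S5 would additionally require R to be Euclidean. The strongest is S4.

S4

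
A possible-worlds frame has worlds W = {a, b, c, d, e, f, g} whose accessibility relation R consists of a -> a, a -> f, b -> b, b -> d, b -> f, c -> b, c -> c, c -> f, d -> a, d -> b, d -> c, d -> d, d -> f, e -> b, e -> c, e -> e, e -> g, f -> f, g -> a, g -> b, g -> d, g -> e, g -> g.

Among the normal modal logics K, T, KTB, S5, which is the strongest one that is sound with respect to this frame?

Reflexive (axiom T): yes — every world is R-related to itself.
Symmetric (axiom B): no — a R f but not f R a.
Euclidean (axiom 5): no — b R f and b R d, but not f R d.
So F validates K, T; KTB would additionally require R to be symmetric. The strongest is T.

T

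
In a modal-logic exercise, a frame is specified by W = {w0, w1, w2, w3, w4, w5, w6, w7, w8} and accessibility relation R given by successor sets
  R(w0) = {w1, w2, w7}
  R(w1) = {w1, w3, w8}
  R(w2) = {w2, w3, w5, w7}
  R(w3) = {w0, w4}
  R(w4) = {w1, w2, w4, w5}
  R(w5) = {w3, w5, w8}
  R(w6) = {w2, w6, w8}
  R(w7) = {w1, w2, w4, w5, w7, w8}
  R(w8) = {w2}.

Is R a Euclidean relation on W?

No

Euclidean: no — w0 R w1 and w0 R w2, but not w1 R w2.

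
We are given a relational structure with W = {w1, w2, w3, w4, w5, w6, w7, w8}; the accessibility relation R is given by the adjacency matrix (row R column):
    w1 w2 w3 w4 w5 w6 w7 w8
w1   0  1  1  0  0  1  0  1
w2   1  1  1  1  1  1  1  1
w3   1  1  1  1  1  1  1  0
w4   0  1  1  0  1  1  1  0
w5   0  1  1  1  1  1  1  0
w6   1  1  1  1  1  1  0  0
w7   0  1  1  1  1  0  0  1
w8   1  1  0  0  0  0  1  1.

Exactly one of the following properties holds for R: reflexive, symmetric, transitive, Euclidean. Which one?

Reflexive: no — w1 is not related to itself.
Symmetric: yes — every pair in R has its reverse in R.
Transitive: no — w1 R w2 and w2 R w4, but not w1 R w4.
Euclidean: no — w1 R w3 and w1 R w8, but not w3 R w8.
Only symmetric holds.

symmetric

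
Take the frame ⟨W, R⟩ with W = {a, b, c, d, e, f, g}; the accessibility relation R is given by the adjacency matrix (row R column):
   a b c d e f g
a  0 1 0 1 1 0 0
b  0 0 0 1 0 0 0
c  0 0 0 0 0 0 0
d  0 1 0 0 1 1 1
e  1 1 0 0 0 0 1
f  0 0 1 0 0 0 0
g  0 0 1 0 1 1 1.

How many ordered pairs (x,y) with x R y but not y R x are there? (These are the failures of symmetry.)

Enumerating: (a,b), (a,d), (d,e), (d,f), (d,g), (e,b), (f,c), (g,c), (g,f).

9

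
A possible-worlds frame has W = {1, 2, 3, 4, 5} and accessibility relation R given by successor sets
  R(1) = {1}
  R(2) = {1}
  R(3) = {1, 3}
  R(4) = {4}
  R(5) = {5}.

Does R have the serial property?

Yes

Serial: yes — every world has a successor (e.g. 1 R 1).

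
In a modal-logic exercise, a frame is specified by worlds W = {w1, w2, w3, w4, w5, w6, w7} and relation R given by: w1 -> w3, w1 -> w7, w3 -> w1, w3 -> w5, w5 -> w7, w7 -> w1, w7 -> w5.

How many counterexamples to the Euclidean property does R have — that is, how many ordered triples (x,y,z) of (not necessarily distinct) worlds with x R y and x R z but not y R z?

13

Enumerating: (w1,w3,w3), (w1,w3,w7), (w1,w7,w3), (w1,w7,w7), (w3,w1,w1), (w3,w1,w5), (w3,w5,w1), (w3,w5,w5), (w5,w7,w7), (w7,w1,w1), (w7,w1,w5), (w7,w5,w1), (w7,w5,w5).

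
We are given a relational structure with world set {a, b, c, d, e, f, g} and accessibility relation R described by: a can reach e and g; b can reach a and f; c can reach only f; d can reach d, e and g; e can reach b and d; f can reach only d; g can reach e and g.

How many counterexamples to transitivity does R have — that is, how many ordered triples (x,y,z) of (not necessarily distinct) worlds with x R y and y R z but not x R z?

15

Enumerating: (a,e,b), (a,e,d), (b,a,e), (b,a,g), (b,f,d), (c,f,d), (d,e,b), (e,b,a), (e,b,f), (e,d,e), (e,d,g), (f,d,e), (f,d,g), (g,e,b), (g,e,d).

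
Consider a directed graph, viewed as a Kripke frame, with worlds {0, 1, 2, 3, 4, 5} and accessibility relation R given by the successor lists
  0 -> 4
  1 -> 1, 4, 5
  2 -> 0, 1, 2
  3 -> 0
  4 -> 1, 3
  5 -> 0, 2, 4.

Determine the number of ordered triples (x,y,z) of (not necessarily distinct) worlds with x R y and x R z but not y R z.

20

Enumerating: (0,4,4), (1,4,4), (1,4,5), (1,5,1), (1,5,5), (2,0,0), (2,0,1), (2,0,2), (2,1,0), (2,1,2), (3,0,0), (4,1,3), … and 8 more.
Total: 20.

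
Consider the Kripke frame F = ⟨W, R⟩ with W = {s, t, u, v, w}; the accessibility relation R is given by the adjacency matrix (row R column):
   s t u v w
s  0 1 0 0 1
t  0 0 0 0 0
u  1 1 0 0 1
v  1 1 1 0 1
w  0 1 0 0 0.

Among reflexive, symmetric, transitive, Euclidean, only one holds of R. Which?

Reflexive: no — s is not related to itself.
Symmetric: no — s R t but not t R s.
Transitive: yes — every two-step R-path is closed by a direct edge.
Euclidean: no — s R t and s R w, but not t R w.
Only transitive holds.

transitive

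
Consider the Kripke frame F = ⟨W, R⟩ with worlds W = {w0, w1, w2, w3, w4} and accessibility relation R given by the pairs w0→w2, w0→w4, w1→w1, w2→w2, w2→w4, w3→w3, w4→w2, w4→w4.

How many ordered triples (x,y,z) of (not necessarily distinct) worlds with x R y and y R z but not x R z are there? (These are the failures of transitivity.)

0

R is transitive; there are no such tuples.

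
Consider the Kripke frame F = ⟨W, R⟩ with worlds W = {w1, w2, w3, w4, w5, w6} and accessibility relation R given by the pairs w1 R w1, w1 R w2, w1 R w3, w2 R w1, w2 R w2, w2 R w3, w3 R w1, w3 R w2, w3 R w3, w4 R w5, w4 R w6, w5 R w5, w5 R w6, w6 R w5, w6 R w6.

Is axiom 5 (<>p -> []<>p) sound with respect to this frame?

The schema 5 characterises exactly the Euclidean frames.
Euclidean: yes — any two successors of a common world are R-related.

Yes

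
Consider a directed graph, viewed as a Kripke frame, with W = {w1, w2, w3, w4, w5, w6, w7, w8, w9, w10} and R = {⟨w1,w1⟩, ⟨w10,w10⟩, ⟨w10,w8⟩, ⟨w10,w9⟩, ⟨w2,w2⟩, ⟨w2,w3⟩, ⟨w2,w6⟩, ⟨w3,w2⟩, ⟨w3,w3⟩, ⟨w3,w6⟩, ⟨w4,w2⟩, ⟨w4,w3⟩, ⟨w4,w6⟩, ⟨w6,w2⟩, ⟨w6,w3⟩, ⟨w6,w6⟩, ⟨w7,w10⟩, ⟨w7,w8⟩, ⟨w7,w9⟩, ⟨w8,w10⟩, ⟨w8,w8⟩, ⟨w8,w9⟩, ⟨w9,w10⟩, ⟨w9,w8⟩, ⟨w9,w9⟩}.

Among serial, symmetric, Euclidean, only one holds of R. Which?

Serial: no — w5 has no R-successor.
Symmetric: no — w4 R w2 but not w2 R w4.
Euclidean: yes — any two successors of a common world are R-related.
Only Euclidean holds.

Euclidean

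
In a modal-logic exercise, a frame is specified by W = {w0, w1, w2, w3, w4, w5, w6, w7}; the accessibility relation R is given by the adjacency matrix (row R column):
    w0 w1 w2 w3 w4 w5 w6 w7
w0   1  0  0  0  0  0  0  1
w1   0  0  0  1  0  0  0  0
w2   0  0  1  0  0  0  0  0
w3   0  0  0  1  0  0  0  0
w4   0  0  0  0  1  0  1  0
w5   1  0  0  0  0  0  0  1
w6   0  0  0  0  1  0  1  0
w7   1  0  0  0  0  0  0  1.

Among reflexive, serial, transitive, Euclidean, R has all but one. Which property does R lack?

reflexive

Reflexive: no — w1 is not related to itself.
Serial: yes — every world has a successor (e.g. w0 R w0).
Transitive: yes — every two-step R-path is closed by a direct edge.
Euclidean: yes — any two successors of a common world are R-related.
Only reflexive fails.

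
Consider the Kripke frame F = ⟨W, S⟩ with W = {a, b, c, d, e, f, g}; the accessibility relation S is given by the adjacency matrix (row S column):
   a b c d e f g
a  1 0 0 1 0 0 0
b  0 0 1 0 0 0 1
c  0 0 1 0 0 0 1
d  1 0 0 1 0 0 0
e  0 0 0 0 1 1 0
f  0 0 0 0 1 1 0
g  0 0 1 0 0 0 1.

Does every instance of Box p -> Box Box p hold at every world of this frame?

The schema 4 characterises exactly the transitive frames.
Transitive: yes — every two-step S-path is closed by a direct edge.

Yes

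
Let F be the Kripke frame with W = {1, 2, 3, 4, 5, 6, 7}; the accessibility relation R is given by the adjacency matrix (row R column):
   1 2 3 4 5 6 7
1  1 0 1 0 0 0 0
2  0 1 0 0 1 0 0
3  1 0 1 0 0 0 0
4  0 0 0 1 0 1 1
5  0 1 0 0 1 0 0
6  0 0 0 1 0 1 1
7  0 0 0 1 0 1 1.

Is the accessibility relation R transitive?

Transitive: yes — every two-step R-path is closed by a direct edge.

Yes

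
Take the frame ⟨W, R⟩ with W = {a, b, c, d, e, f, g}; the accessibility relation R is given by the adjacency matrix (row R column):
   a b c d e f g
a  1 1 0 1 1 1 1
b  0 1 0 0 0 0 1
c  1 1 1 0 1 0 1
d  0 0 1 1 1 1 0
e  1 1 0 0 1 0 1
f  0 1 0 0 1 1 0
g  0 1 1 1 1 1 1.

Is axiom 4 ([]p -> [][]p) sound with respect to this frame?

No

Axiom 4 corresponds to the accessibility relation being transitive.
Transitive: no — a R d and d R c, but not a R c.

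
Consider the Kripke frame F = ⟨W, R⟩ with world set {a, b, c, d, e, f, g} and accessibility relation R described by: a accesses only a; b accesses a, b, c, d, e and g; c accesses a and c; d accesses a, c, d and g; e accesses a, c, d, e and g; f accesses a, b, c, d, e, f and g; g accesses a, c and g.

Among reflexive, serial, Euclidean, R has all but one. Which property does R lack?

Euclidean

Reflexive: yes — every world is R-related to itself.
Serial: yes — every world has a successor (e.g. a R a).
Euclidean: no — b R a and b R c, but not a R c.
Only Euclidean fails.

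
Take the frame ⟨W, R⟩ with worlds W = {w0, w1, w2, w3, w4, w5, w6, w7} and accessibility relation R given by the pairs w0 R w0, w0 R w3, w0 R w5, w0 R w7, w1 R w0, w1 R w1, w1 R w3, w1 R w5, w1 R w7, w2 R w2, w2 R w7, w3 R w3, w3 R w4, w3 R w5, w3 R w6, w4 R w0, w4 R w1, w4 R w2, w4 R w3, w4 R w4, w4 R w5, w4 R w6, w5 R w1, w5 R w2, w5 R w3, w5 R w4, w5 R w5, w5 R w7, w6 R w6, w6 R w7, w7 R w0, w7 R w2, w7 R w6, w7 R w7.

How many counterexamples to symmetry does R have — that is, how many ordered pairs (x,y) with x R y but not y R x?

12

Enumerating: (w0,w3), (w0,w5), (w1,w0), (w1,w3), (w1,w7), (w3,w6), (w4,w0), (w4,w1), (w4,w2), (w4,w6), (w5,w2), (w5,w7).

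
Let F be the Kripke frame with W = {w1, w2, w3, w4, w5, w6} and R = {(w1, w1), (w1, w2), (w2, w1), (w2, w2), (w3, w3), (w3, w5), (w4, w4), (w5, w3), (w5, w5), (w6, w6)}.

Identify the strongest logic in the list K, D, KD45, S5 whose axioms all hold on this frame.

Serial (axiom D): yes — every world has a successor (e.g. w1 R w1).
Euclidean (axiom 5): yes — any two successors of a common world are R-related.
Transitive (axiom 4): yes — every two-step R-path is closed by a direct edge.
Reflexive (axiom T): yes — every world is R-related to itself.
So F validates K, D, KD45, S5. The strongest is S5.

S5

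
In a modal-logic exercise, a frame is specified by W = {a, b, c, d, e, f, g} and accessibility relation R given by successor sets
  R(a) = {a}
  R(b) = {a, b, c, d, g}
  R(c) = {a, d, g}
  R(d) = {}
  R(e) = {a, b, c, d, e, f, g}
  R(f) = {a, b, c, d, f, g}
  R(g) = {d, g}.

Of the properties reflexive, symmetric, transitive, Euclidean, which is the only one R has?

Reflexive: no — c is not related to itself.
Symmetric: no — b R a but not a R b.
Transitive: yes — every two-step R-path is closed by a direct edge.
Euclidean: no — b R a and b R c, but not a R c.
Only transitive holds.

transitive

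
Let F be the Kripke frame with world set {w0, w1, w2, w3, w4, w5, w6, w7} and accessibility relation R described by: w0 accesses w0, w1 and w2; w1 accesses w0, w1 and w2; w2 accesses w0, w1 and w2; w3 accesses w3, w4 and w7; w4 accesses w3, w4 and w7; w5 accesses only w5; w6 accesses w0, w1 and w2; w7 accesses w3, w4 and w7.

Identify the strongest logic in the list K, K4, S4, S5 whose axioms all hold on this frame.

Transitive (axiom 4): yes — every two-step R-path is closed by a direct edge.
Reflexive (axiom T): no — w6 is not related to itself.
Euclidean (axiom 5): yes — any two successors of a common world are R-related.
So F validates K, K4; S4 would additionally require R to be reflexive. The strongest is K4.

K4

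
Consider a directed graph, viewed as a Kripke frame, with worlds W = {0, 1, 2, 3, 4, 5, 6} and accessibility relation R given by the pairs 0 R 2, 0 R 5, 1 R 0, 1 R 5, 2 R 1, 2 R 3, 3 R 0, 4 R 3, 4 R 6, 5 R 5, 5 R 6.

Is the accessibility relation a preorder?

Reflexive: no — 0 is not related to itself.
Transitive: no — 0 R 2 and 2 R 1, but not 0 R 1.
So R is not a preorder.

No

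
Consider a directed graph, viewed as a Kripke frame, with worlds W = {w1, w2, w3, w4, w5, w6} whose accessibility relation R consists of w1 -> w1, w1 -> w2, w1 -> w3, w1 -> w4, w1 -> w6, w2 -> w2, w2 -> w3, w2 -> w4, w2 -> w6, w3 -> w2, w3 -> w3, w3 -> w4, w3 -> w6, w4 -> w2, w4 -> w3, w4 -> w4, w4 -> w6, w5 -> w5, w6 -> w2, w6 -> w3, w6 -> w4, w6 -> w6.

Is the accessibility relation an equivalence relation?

Reflexive: yes — every world is R-related to itself.
Symmetric: no — w1 R w2 but not w2 R w1.
Transitive: yes — every two-step R-path is closed by a direct edge.
So R is not an equivalence relation.

No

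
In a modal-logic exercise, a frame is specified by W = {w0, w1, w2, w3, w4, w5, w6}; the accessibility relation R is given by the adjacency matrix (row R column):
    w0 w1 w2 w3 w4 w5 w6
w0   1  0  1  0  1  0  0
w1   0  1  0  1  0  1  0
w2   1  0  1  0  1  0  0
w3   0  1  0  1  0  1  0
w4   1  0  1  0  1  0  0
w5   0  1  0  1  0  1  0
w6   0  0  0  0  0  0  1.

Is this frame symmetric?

Symmetric: yes — every pair in R has its reverse in R.

Yes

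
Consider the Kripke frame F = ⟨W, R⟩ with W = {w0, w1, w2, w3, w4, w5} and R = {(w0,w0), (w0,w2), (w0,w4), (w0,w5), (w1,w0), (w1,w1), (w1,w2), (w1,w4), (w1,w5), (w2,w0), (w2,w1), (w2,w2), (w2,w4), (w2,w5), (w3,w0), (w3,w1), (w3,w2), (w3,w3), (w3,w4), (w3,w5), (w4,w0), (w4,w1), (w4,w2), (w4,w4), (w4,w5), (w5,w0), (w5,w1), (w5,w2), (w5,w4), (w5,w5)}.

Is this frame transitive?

No

Transitive: no — w0 R w2 and w2 R w1, but not w0 R w1.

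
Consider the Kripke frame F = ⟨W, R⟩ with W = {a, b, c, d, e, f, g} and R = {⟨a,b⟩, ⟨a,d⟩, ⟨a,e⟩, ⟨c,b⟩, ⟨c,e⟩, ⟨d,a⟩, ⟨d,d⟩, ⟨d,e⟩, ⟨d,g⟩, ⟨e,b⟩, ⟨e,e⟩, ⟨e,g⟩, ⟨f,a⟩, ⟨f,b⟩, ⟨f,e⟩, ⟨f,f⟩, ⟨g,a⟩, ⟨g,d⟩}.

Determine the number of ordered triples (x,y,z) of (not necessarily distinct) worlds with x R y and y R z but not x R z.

Enumerating: (a,d,a), (a,d,g), (a,e,g), (c,e,g), (d,a,b), (d,e,b), (e,g,a), (e,g,d), (f,a,d), (f,e,g), (g,a,b), (g,a,e), (g,d,e), (g,d,g).

14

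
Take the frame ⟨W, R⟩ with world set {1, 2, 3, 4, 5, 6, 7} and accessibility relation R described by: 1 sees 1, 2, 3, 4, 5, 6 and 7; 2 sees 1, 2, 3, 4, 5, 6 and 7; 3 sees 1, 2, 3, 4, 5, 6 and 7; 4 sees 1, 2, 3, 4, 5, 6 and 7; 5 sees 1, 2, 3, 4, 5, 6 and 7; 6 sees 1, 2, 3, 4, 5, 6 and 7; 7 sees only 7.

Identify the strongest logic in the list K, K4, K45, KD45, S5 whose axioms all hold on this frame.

Transitive (axiom 4): yes — every two-step R-path is closed by a direct edge.
Euclidean (axiom 5): no — 1 R 7 and 1 R 2, but not 7 R 2.
Serial (axiom D): yes — every world has a successor (e.g. 1 R 1).
Reflexive (axiom T): yes — every world is R-related to itself.
So F validates K, K4; K45 would additionally require R to be Euclidean. The strongest is K4.

K4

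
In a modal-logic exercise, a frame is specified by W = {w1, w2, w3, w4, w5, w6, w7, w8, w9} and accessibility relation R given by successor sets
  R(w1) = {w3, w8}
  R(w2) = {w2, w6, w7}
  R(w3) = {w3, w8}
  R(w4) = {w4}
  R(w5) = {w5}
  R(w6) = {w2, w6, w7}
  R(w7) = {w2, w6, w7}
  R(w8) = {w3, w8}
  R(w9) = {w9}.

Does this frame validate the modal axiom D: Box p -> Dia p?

Yes

The schema D characterises exactly the serial frames.
Serial: yes — every world has a successor (e.g. w1 R w3).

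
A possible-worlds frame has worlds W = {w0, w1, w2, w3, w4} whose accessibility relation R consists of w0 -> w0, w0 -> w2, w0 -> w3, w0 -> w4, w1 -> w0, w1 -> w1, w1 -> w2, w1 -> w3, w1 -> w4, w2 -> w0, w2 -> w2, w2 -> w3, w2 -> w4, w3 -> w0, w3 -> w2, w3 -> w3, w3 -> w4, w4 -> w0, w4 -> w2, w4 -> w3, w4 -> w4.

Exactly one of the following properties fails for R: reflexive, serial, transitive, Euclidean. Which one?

Euclidean

Reflexive: yes — every world is R-related to itself.
Serial: yes — every world has a successor (e.g. w0 R w0).
Transitive: yes — every two-step R-path is closed by a direct edge.
Euclidean: no — w1 R w0 and w1 R w1, but not w0 R w1.
Only Euclidean fails.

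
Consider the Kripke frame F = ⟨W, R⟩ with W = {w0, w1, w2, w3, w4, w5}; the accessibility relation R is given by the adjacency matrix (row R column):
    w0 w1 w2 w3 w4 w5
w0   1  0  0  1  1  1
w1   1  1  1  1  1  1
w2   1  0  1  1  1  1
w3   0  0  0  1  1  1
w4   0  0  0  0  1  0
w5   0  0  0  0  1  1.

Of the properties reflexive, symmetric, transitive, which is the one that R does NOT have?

symmetric

Reflexive: yes — every world is R-related to itself.
Symmetric: no — w0 R w3 but not w3 R w0.
Transitive: yes — every two-step R-path is closed by a direct edge.
Only symmetric fails.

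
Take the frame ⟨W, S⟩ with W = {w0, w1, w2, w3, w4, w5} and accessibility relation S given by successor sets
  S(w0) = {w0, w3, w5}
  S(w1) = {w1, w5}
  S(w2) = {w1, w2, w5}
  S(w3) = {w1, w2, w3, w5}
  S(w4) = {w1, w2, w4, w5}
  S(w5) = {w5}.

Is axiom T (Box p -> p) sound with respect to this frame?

Yes

By correspondence theory, T is valid on a frame iff S is reflexive.
Reflexive: yes — every world is S-related to itself.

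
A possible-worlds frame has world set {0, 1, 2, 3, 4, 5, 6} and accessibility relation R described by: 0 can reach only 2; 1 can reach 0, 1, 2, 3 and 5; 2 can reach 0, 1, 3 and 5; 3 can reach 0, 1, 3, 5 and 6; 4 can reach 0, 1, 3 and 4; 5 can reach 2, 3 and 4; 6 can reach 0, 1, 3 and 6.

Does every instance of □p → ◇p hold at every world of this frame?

By correspondence theory, D is valid on a frame iff R is serial.
Serial: yes — every world has a successor (e.g. 0 R 2).

Yes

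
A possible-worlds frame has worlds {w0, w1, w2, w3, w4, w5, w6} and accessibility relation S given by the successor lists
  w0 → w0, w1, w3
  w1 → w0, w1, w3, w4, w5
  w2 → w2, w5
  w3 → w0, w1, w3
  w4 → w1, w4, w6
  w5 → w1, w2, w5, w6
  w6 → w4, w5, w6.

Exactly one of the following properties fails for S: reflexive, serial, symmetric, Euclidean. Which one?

Euclidean

Reflexive: yes — every world is S-related to itself.
Serial: yes — every world has a successor (e.g. w0 S w0).
Symmetric: yes — every pair in S has its reverse in S.
Euclidean: no — w1 S w0 and w1 S w4, but not w0 S w4.
Only Euclidean fails.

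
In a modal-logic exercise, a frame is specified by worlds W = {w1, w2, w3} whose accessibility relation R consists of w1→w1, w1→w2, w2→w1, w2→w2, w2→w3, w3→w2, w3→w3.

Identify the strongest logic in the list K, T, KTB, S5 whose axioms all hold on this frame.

Reflexive (axiom T): yes — every world is R-related to itself.
Symmetric (axiom B): yes — every pair in R has its reverse in R.
Euclidean (axiom 5): no — w2 R w1 and w2 R w3, but not w1 R w3.
So F validates K, T, KTB; S5 would additionally require R to be Euclidean. The strongest is KTB.

KTB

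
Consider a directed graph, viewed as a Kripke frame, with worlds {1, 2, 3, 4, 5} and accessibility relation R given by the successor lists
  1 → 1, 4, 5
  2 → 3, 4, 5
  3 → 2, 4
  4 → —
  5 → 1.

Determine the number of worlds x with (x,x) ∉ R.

4

Enumerating: 2, 3, 4, 5.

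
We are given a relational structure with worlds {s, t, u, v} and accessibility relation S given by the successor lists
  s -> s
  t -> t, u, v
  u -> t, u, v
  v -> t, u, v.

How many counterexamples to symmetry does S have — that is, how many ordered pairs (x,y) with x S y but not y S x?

0

S is symmetric; there are no such tuples.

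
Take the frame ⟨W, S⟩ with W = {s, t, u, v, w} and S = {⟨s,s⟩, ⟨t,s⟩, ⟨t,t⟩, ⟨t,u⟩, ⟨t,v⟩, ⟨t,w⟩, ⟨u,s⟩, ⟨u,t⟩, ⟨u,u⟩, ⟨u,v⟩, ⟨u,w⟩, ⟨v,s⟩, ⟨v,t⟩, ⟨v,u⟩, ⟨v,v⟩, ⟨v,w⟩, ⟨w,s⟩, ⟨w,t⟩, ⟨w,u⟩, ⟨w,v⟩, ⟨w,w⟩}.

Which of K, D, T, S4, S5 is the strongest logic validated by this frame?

Serial (axiom D): yes — every world has a successor (e.g. s S s).
Reflexive (axiom T): yes — every world is S-related to itself.
Transitive (axiom 4): yes — every two-step S-path is closed by a direct edge.
Euclidean (axiom 5): no — t S s and t S u, but not s S u.
So F validates K, D, T, S4; S5 would additionally require S to be Euclidean. The strongest is S4.

S4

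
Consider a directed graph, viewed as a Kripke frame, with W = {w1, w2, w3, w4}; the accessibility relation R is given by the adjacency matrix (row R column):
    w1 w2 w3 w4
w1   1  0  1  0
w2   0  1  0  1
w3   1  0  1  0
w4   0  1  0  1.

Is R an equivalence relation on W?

Yes

Reflexive: yes — every world is R-related to itself.
Symmetric: yes — every pair in R has its reverse in R.
Transitive: yes — every two-step R-path is closed by a direct edge.
So R is an equivalence relation.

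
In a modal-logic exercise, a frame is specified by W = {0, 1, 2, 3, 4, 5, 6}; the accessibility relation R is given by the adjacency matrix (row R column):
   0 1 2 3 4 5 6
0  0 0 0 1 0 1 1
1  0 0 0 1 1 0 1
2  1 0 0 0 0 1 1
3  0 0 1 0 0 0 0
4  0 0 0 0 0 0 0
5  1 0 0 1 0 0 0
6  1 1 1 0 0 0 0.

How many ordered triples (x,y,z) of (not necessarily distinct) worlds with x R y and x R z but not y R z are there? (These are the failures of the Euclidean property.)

34

Enumerating: (0,3,3), (0,3,5), (0,3,6), (0,5,5), (0,5,6), (0,6,3), (0,6,5), (0,6,6), (1,3,3), (1,3,4), (1,3,6), (1,4,3), … and 22 more.
Total: 34.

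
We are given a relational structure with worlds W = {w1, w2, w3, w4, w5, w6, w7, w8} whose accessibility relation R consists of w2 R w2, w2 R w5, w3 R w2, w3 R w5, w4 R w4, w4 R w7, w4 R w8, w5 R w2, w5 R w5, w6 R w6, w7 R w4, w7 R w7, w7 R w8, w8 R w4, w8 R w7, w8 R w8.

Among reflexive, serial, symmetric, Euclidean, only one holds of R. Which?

Euclidean

Reflexive: no — w1 is not related to itself.
Serial: no — w1 has no R-successor.
Symmetric: no — w3 R w2 but not w2 R w3.
Euclidean: yes — any two successors of a common world are R-related.
Only Euclidean holds.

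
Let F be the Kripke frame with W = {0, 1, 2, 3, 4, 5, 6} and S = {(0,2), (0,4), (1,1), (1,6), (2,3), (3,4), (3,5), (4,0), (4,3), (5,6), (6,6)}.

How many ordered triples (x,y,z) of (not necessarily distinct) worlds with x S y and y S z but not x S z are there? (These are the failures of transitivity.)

12

Enumerating: (0,2,3), (0,4,0), (0,4,3), (2,3,4), (2,3,5), (3,4,0), (3,4,3), (3,5,6), (4,0,2), (4,0,4), (4,3,4), (4,3,5).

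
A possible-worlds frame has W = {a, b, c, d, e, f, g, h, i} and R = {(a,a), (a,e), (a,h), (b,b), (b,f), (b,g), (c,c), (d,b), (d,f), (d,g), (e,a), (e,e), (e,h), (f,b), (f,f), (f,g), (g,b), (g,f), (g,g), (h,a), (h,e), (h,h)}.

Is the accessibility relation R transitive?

Yes

Transitive: yes — every two-step R-path is closed by a direct edge.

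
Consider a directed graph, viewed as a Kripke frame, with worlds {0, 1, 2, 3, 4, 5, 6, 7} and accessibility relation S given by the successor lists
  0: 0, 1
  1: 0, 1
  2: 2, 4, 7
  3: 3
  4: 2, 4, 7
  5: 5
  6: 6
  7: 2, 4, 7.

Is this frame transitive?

Yes

Transitive: yes — every two-step S-path is closed by a direct edge.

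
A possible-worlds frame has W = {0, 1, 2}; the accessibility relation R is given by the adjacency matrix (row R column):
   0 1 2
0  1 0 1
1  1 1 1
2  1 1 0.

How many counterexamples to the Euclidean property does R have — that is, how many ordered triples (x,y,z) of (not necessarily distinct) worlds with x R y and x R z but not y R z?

Enumerating: (0,2,2), (1,0,1), (1,2,2), (2,0,1).

4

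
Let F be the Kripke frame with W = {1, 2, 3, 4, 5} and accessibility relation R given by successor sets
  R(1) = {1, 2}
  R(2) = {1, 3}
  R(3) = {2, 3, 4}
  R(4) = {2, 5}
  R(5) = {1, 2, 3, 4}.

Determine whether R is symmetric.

No

Symmetric: no — 3 R 4 but not 4 R 3.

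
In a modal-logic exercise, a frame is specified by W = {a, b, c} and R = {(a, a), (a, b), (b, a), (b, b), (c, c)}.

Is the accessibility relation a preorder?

Reflexive: yes — every world is R-related to itself.
Transitive: yes — every two-step R-path is closed by a direct edge.
So R is a preorder.

Yes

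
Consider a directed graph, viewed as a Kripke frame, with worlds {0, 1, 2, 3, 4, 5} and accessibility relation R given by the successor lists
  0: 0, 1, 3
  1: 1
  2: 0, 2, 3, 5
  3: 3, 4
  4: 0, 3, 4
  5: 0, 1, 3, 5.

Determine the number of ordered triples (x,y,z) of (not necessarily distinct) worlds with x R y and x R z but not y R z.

19

Enumerating: (0,1,0), (0,1,3), (0,3,0), (0,3,1), (2,0,2), (2,0,5), (2,3,0), (2,3,2), (2,3,5), (2,5,2), (4,0,4), (4,3,0), … and 7 more.
Total: 19.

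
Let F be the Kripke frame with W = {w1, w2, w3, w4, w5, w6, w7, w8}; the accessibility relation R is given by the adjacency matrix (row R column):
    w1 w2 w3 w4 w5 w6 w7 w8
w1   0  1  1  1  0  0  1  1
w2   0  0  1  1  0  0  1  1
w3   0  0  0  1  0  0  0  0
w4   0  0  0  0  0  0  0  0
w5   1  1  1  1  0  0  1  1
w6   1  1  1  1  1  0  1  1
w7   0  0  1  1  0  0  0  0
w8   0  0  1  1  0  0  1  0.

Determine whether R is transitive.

Yes

Transitive: yes — every two-step R-path is closed by a direct edge.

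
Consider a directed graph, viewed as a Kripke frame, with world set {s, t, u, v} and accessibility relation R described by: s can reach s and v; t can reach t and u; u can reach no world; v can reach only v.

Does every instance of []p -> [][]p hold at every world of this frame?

Yes

The schema 4 characterises exactly the transitive frames.
Transitive: yes — every two-step R-path is closed by a direct edge.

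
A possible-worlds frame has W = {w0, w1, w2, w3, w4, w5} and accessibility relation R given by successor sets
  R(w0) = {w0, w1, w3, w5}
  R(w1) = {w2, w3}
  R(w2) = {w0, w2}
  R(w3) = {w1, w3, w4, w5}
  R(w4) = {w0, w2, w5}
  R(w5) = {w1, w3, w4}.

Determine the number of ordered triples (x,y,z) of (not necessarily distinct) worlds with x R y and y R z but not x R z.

Enumerating: (w0,w1,w2), (w0,w3,w4), (w0,w5,w4), (w1,w2,w0), (w1,w3,w1), (w1,w3,w4), (w1,w3,w5), (w2,w0,w1), (w2,w0,w3), (w2,w0,w5), (w3,w1,w2), (w3,w4,w0), … and 11 more.
Total: 23.

23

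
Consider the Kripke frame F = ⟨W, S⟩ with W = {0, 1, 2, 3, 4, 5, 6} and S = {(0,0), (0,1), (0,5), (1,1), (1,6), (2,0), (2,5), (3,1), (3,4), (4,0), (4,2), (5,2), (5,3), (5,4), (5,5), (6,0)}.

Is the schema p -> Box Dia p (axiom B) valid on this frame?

By correspondence theory, B is valid on a frame iff S is symmetric.
Symmetric: no — 0 S 1 but not 1 S 0.

No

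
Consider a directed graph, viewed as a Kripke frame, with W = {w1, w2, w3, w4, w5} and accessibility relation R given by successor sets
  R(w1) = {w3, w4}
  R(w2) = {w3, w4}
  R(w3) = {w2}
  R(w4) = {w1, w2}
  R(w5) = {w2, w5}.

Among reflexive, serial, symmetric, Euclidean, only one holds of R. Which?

serial

Reflexive: no — w1 is not related to itself.
Serial: yes — every world has a successor (e.g. w1 R w3).
Symmetric: no — w1 R w3 but not w3 R w1.
Euclidean: no — w1 R w3 and w1 R w4, but not w3 R w4.
Only serial holds.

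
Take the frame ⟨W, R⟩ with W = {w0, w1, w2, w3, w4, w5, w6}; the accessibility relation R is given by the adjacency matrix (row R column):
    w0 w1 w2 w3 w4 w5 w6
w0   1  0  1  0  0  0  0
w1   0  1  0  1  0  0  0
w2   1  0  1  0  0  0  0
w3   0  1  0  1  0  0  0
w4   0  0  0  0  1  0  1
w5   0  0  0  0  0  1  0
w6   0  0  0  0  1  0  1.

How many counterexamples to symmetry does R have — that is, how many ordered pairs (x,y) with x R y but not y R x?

R is symmetric; there are no such tuples.

0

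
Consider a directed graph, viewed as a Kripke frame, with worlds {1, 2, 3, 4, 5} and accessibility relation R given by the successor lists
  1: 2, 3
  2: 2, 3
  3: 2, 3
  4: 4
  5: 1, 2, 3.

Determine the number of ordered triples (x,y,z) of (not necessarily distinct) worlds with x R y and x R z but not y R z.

3

Enumerating: (5,1,1), (5,2,1), (5,3,1).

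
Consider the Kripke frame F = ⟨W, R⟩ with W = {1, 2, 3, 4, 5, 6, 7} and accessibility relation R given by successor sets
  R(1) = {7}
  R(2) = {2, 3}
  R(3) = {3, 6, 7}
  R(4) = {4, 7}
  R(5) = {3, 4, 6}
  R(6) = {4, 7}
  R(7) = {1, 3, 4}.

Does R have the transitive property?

Transitive: no — 1 R 7 and 7 R 3, but not 1 R 3.

No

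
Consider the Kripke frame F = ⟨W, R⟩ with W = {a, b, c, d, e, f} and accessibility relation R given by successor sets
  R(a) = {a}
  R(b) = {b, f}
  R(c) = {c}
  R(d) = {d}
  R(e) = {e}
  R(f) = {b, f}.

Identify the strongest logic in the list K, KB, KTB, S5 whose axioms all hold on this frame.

S5

Symmetric (axiom B): yes — every pair in R has its reverse in R.
Reflexive (axiom T): yes — every world is R-related to itself.
Euclidean (axiom 5): yes — any two successors of a common world are R-related.
So F validates K, KB, KTB, S5. The strongest is S5.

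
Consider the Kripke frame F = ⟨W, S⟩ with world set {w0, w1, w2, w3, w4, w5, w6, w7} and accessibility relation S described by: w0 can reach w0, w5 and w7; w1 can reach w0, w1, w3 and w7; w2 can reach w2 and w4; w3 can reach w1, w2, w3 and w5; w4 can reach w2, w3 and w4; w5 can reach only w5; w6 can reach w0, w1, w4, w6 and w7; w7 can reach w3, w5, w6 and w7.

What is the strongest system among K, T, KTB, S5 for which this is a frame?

Reflexive (axiom T): yes — every world is S-related to itself.
Symmetric (axiom B): no — w0 S w5 but not w5 S w0.
Euclidean (axiom 5): no — w0 S w5 and w0 S w7, but not w5 S w7.
So F validates K, T; KTB would additionally require S to be symmetric. The strongest is T.

T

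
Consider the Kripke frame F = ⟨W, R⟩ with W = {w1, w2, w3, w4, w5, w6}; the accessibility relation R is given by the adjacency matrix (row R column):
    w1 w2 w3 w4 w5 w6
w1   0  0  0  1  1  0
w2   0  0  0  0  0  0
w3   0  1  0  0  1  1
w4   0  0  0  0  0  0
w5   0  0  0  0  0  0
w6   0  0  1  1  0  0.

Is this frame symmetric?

No

Symmetric: no — w1 R w4 but not w4 R w1.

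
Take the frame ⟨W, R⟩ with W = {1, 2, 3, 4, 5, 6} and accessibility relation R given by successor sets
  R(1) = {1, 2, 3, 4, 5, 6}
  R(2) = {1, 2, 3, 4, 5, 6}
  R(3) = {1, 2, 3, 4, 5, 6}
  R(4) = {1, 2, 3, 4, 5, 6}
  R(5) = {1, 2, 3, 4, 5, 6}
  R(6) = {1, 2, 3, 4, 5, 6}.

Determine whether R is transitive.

Yes

Transitive: yes — every two-step R-path is closed by a direct edge.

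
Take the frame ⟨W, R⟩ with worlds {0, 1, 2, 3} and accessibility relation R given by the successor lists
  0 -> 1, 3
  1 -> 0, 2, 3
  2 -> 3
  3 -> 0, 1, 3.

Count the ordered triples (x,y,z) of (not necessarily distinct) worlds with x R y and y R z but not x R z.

8

Enumerating: (0,1,0), (0,1,2), (0,3,0), (1,0,1), (1,3,1), (2,3,0), (2,3,1), (3,1,2).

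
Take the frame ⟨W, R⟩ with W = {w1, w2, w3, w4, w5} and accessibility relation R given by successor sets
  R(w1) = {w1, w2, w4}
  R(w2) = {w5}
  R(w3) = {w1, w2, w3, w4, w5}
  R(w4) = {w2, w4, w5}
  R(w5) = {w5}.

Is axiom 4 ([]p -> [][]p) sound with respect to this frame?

No

The schema 4 characterises exactly the transitive frames.
Transitive: no — w1 R w2 and w2 R w5, but not w1 R w5.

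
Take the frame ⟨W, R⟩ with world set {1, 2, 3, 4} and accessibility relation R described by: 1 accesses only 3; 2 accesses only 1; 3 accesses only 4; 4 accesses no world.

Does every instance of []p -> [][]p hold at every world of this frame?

No

The schema 4 characterises exactly the transitive frames.
Transitive: no — 1 R 3 and 3 R 4, but not 1 R 4.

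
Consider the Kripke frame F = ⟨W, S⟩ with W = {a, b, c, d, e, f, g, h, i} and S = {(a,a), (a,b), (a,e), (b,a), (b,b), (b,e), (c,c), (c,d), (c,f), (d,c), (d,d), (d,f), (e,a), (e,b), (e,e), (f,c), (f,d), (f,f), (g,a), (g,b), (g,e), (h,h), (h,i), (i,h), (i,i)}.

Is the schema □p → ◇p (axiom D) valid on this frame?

Yes

Axiom D corresponds to the accessibility relation being serial.
Serial: yes — every world has a successor (e.g. a S a).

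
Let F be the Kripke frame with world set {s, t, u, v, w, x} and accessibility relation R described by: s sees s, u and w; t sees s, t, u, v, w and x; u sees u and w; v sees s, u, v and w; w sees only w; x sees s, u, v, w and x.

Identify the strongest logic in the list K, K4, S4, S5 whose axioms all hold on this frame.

Transitive (axiom 4): yes — every two-step R-path is closed by a direct edge.
Reflexive (axiom T): yes — every world is R-related to itself.
Euclidean (axiom 5): no — s R w and s R u, but not w R u.
So F validates K, K4, S4; S5 would additionally require R to be Euclidean. The strongest is S4.

S4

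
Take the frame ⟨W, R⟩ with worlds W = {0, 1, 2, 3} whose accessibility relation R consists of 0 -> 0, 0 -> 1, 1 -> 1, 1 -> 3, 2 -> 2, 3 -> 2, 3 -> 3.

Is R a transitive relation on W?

Transitive: no — 0 R 1 and 1 R 3, but not 0 R 3.

No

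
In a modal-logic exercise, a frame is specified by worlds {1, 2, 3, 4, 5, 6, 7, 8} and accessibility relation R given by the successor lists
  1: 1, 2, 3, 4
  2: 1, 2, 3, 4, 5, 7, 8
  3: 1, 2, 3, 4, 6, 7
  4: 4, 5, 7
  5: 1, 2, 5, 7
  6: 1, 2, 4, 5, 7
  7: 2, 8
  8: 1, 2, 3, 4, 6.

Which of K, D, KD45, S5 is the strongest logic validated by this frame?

Serial (axiom D): yes — every world has a successor (e.g. 1 R 1).
Euclidean (axiom 5): no — 1 R 4 and 1 R 2, but not 4 R 2.
Transitive (axiom 4): no — 1 R 2 and 2 R 5, but not 1 R 5.
Reflexive (axiom T): no — 6 is not related to itself.
So F validates K, D; KD45 would additionally require R to be Euclidean and transitive. The strongest is D.

D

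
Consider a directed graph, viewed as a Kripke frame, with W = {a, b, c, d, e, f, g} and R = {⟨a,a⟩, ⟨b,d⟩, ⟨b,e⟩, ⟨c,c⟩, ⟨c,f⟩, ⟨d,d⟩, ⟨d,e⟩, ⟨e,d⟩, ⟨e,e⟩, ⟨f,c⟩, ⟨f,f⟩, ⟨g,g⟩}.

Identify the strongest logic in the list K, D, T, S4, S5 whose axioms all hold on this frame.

D

Serial (axiom D): yes — every world has a successor (e.g. a R a).
Reflexive (axiom T): no — b is not related to itself.
Transitive (axiom 4): yes — every two-step R-path is closed by a direct edge.
Euclidean (axiom 5): yes — any two successors of a common world are R-related.
So F validates K, D; T would additionally require R to be reflexive. The strongest is D.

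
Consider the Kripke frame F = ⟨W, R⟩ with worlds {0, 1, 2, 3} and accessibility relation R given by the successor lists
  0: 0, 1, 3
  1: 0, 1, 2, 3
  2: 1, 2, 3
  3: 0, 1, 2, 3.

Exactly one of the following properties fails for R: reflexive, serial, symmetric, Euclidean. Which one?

Reflexive: yes — every world is R-related to itself.
Serial: yes — every world has a successor (e.g. 0 R 0).
Symmetric: yes — every pair in R has its reverse in R.
Euclidean: no — 1 R 0 and 1 R 2, but not 0 R 2.
Only Euclidean fails.

Euclidean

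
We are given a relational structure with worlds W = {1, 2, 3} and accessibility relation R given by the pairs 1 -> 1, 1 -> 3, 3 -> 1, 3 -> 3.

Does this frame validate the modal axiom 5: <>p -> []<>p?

Yes

Axiom 5 corresponds to the accessibility relation being Euclidean.
Euclidean: yes — any two successors of a common world are R-related.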